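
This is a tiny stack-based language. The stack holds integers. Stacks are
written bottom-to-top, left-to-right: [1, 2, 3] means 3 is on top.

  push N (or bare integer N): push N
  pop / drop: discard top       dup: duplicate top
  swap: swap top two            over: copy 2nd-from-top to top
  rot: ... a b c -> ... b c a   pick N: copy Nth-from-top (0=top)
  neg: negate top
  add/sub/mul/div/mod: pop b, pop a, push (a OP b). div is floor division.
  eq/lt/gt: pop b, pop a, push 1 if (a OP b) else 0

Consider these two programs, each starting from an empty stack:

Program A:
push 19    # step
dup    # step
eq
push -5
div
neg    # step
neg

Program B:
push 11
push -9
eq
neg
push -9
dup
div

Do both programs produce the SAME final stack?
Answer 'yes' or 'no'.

Program A trace:
  After 'push 19': [19]
  After 'dup': [19, 19]
  After 'eq': [1]
  After 'push -5': [1, -5]
  After 'div': [-1]
  After 'neg': [1]
  After 'neg': [-1]
Program A final stack: [-1]

Program B trace:
  After 'push 11': [11]
  After 'push -9': [11, -9]
  After 'eq': [0]
  After 'neg': [0]
  After 'push -9': [0, -9]
  After 'dup': [0, -9, -9]
  After 'div': [0, 1]
Program B final stack: [0, 1]
Same: no

Answer: no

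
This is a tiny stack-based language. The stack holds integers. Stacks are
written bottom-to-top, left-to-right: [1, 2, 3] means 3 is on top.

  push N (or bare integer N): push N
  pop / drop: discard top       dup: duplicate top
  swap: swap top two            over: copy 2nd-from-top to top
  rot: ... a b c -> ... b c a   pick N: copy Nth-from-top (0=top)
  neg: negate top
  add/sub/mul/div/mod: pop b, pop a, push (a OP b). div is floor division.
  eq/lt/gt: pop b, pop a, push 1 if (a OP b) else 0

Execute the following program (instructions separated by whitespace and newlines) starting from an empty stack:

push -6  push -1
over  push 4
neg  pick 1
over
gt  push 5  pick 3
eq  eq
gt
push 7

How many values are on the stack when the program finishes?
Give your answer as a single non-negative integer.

Answer: 5

Derivation:
After 'push -6': stack = [-6] (depth 1)
After 'push -1': stack = [-6, -1] (depth 2)
After 'over': stack = [-6, -1, -6] (depth 3)
After 'push 4': stack = [-6, -1, -6, 4] (depth 4)
After 'neg': stack = [-6, -1, -6, -4] (depth 4)
After 'pick 1': stack = [-6, -1, -6, -4, -6] (depth 5)
After 'over': stack = [-6, -1, -6, -4, -6, -4] (depth 6)
After 'gt': stack = [-6, -1, -6, -4, 0] (depth 5)
After 'push 5': stack = [-6, -1, -6, -4, 0, 5] (depth 6)
After 'pick 3': stack = [-6, -1, -6, -4, 0, 5, -6] (depth 7)
After 'eq': stack = [-6, -1, -6, -4, 0, 0] (depth 6)
After 'eq': stack = [-6, -1, -6, -4, 1] (depth 5)
After 'gt': stack = [-6, -1, -6, 0] (depth 4)
After 'push 7': stack = [-6, -1, -6, 0, 7] (depth 5)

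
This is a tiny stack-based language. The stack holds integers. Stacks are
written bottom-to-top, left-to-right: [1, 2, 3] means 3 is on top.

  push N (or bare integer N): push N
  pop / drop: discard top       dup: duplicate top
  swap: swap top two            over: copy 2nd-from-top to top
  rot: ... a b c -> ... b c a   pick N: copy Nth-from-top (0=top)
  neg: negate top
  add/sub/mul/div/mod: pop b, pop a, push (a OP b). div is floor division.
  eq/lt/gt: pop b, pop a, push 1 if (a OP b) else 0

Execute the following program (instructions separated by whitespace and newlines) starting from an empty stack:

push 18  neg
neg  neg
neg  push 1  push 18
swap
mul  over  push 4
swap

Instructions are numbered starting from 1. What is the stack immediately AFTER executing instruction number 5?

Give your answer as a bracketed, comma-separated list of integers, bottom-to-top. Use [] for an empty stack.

Answer: [18]

Derivation:
Step 1 ('push 18'): [18]
Step 2 ('neg'): [-18]
Step 3 ('neg'): [18]
Step 4 ('neg'): [-18]
Step 5 ('neg'): [18]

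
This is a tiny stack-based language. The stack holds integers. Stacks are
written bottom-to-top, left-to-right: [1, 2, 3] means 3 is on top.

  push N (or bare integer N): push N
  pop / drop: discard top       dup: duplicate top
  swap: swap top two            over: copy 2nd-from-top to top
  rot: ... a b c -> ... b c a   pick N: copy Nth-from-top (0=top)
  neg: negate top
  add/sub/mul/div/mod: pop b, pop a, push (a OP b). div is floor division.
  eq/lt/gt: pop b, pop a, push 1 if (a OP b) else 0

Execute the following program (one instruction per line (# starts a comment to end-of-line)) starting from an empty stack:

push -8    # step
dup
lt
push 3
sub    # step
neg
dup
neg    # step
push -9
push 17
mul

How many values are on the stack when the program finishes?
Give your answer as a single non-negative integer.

Answer: 3

Derivation:
After 'push -8': stack = [-8] (depth 1)
After 'dup': stack = [-8, -8] (depth 2)
After 'lt': stack = [0] (depth 1)
After 'push 3': stack = [0, 3] (depth 2)
After 'sub': stack = [-3] (depth 1)
After 'neg': stack = [3] (depth 1)
After 'dup': stack = [3, 3] (depth 2)
After 'neg': stack = [3, -3] (depth 2)
After 'push -9': stack = [3, -3, -9] (depth 3)
After 'push 17': stack = [3, -3, -9, 17] (depth 4)
After 'mul': stack = [3, -3, -153] (depth 3)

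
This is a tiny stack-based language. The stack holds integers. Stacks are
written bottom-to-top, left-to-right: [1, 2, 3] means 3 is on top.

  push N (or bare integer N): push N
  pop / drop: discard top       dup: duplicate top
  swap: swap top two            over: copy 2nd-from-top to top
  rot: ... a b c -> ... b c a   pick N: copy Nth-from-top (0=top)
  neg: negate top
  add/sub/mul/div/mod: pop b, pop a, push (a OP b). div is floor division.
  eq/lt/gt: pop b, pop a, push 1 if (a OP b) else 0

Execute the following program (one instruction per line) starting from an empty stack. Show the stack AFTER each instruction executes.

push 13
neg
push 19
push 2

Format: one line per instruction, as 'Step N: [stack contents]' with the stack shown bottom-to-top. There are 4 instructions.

Step 1: [13]
Step 2: [-13]
Step 3: [-13, 19]
Step 4: [-13, 19, 2]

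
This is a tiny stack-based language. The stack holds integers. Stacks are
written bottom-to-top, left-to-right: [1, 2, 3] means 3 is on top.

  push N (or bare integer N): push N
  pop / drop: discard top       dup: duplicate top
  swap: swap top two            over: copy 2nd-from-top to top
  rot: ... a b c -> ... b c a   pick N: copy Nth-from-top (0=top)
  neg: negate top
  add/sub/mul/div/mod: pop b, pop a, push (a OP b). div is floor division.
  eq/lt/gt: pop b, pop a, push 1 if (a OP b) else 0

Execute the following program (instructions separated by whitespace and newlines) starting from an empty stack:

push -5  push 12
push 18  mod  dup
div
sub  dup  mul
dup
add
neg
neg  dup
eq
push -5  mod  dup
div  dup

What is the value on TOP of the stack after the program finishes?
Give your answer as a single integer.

Answer: 1

Derivation:
After 'push -5': [-5]
After 'push 12': [-5, 12]
After 'push 18': [-5, 12, 18]
After 'mod': [-5, 12]
After 'dup': [-5, 12, 12]
After 'div': [-5, 1]
After 'sub': [-6]
After 'dup': [-6, -6]
After 'mul': [36]
After 'dup': [36, 36]
After 'add': [72]
After 'neg': [-72]
After 'neg': [72]
After 'dup': [72, 72]
After 'eq': [1]
After 'push -5': [1, -5]
After 'mod': [-4]
After 'dup': [-4, -4]
After 'div': [1]
After 'dup': [1, 1]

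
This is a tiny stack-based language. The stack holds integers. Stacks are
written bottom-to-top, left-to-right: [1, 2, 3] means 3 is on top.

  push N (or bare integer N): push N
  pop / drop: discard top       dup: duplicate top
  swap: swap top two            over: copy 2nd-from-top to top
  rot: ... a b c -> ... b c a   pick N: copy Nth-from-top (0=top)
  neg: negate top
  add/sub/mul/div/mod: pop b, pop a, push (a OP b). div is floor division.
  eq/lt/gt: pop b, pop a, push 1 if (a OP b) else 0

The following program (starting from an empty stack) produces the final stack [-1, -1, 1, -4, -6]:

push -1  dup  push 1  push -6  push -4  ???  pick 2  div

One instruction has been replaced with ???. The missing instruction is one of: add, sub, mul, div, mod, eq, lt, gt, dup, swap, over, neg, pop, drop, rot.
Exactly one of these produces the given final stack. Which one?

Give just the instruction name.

Stack before ???: [-1, -1, 1, -6, -4]
Stack after ???:  [-1, -1, 1, -4, -6]
The instruction that transforms [-1, -1, 1, -6, -4] -> [-1, -1, 1, -4, -6] is: swap

Answer: swap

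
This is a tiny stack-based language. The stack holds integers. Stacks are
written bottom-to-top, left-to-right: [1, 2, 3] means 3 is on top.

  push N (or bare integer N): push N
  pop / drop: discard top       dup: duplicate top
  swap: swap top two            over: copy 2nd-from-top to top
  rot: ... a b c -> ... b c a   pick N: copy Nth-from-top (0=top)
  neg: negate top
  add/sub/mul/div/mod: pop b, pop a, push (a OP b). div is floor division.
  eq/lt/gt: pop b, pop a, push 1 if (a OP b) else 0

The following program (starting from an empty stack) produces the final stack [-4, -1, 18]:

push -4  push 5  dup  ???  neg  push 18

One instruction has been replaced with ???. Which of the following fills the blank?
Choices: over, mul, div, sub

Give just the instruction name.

Answer: div

Derivation:
Stack before ???: [-4, 5, 5]
Stack after ???:  [-4, 1]
Checking each choice:
  over: produces [-4, 5, 5, -5, 18]
  mul: produces [-4, -25, 18]
  div: MATCH
  sub: produces [-4, 0, 18]


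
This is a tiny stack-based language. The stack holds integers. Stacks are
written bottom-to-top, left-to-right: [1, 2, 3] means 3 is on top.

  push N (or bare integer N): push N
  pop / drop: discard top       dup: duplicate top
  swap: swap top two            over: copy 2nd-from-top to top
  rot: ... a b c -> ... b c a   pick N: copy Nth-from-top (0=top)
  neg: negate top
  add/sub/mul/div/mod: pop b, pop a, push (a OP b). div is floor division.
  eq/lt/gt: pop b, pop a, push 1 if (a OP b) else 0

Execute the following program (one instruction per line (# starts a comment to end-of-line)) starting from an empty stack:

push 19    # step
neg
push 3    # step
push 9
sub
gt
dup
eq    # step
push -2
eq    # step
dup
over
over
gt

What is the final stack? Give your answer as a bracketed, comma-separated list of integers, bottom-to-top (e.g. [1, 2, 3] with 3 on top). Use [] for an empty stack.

After 'push 19': [19]
After 'neg': [-19]
After 'push 3': [-19, 3]
After 'push 9': [-19, 3, 9]
After 'sub': [-19, -6]
After 'gt': [0]
After 'dup': [0, 0]
After 'eq': [1]
After 'push -2': [1, -2]
After 'eq': [0]
After 'dup': [0, 0]
After 'over': [0, 0, 0]
After 'over': [0, 0, 0, 0]
After 'gt': [0, 0, 0]

Answer: [0, 0, 0]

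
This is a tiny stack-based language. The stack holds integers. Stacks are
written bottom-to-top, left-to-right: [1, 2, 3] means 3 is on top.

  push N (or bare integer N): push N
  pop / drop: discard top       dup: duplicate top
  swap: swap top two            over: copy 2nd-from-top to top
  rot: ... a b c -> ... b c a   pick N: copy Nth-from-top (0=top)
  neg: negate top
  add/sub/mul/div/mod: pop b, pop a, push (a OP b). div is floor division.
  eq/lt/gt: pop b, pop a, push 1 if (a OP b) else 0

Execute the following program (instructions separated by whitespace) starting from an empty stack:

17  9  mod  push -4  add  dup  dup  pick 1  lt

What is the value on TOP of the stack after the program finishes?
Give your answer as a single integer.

Answer: 0

Derivation:
After 'push 17': [17]
After 'push 9': [17, 9]
After 'mod': [8]
After 'push -4': [8, -4]
After 'add': [4]
After 'dup': [4, 4]
After 'dup': [4, 4, 4]
After 'pick 1': [4, 4, 4, 4]
After 'lt': [4, 4, 0]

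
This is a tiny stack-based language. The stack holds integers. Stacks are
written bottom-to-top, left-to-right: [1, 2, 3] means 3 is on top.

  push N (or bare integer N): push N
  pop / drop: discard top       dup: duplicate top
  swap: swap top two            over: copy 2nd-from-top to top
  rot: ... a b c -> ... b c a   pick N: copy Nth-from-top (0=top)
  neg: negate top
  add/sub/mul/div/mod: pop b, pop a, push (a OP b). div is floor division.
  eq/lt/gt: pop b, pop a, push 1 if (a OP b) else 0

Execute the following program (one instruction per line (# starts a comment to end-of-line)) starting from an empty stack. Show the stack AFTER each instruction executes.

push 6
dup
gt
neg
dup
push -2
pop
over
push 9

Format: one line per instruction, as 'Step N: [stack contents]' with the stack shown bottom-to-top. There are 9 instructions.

Step 1: [6]
Step 2: [6, 6]
Step 3: [0]
Step 4: [0]
Step 5: [0, 0]
Step 6: [0, 0, -2]
Step 7: [0, 0]
Step 8: [0, 0, 0]
Step 9: [0, 0, 0, 9]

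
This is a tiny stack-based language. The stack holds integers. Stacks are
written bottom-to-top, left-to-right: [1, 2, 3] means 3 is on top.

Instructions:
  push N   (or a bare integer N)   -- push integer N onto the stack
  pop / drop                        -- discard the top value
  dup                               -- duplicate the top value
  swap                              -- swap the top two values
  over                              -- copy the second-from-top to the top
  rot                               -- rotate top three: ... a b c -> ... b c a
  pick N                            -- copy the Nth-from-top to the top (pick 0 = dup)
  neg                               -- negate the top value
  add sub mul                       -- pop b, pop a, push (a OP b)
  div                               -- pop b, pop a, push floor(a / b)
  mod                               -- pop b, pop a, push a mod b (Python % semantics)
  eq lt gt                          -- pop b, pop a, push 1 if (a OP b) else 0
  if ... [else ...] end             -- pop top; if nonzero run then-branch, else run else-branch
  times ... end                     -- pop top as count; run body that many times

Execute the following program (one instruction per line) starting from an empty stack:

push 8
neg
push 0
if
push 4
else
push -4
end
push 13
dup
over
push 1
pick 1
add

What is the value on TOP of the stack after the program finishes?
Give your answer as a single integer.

Answer: 14

Derivation:
After 'push 8': [8]
After 'neg': [-8]
After 'push 0': [-8, 0]
After 'if': [-8]
After 'push -4': [-8, -4]
After 'push 13': [-8, -4, 13]
After 'dup': [-8, -4, 13, 13]
After 'over': [-8, -4, 13, 13, 13]
After 'push 1': [-8, -4, 13, 13, 13, 1]
After 'pick 1': [-8, -4, 13, 13, 13, 1, 13]
After 'add': [-8, -4, 13, 13, 13, 14]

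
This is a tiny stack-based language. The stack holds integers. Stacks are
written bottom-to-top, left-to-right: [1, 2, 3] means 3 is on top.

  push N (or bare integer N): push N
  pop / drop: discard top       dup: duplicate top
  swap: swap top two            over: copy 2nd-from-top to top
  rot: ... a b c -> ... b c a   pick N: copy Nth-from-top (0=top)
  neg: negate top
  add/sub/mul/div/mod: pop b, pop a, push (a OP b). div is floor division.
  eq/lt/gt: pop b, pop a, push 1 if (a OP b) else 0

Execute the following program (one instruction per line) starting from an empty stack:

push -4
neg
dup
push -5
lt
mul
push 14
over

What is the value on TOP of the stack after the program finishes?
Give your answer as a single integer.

Answer: 0

Derivation:
After 'push -4': [-4]
After 'neg': [4]
After 'dup': [4, 4]
After 'push -5': [4, 4, -5]
After 'lt': [4, 0]
After 'mul': [0]
After 'push 14': [0, 14]
After 'over': [0, 14, 0]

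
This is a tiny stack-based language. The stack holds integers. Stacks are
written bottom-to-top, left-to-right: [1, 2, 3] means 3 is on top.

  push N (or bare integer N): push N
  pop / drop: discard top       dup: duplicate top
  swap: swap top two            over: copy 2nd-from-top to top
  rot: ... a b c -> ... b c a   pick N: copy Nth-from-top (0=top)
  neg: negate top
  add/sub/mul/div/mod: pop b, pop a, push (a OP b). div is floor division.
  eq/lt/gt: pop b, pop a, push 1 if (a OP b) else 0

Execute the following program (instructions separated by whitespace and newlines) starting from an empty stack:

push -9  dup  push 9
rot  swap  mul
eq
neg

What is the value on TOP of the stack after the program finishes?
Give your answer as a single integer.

Answer: 0

Derivation:
After 'push -9': [-9]
After 'dup': [-9, -9]
After 'push 9': [-9, -9, 9]
After 'rot': [-9, 9, -9]
After 'swap': [-9, -9, 9]
After 'mul': [-9, -81]
After 'eq': [0]
After 'neg': [0]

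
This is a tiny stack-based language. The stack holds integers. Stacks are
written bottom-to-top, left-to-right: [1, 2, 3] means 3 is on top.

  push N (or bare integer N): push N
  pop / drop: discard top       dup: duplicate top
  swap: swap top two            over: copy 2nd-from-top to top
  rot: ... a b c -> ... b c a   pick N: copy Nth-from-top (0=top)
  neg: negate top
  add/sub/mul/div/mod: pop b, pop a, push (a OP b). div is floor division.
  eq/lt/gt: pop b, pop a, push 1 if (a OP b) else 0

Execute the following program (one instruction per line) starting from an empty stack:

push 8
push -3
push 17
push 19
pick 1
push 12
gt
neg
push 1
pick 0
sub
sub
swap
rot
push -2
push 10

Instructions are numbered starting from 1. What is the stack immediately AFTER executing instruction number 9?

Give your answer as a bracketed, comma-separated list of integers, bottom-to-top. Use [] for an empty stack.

Step 1 ('push 8'): [8]
Step 2 ('push -3'): [8, -3]
Step 3 ('push 17'): [8, -3, 17]
Step 4 ('push 19'): [8, -3, 17, 19]
Step 5 ('pick 1'): [8, -3, 17, 19, 17]
Step 6 ('push 12'): [8, -3, 17, 19, 17, 12]
Step 7 ('gt'): [8, -3, 17, 19, 1]
Step 8 ('neg'): [8, -3, 17, 19, -1]
Step 9 ('push 1'): [8, -3, 17, 19, -1, 1]

Answer: [8, -3, 17, 19, -1, 1]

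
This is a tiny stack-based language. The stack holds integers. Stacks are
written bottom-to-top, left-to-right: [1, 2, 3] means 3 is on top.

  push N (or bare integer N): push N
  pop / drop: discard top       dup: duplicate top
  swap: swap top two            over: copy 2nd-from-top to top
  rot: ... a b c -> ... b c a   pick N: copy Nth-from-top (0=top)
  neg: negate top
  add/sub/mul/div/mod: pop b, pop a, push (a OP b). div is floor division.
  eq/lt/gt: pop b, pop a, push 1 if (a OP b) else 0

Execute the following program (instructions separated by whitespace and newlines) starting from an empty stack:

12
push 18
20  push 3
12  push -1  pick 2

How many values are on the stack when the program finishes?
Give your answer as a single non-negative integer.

Answer: 7

Derivation:
After 'push 12': stack = [12] (depth 1)
After 'push 18': stack = [12, 18] (depth 2)
After 'push 20': stack = [12, 18, 20] (depth 3)
After 'push 3': stack = [12, 18, 20, 3] (depth 4)
After 'push 12': stack = [12, 18, 20, 3, 12] (depth 5)
After 'push -1': stack = [12, 18, 20, 3, 12, -1] (depth 6)
After 'pick 2': stack = [12, 18, 20, 3, 12, -1, 3] (depth 7)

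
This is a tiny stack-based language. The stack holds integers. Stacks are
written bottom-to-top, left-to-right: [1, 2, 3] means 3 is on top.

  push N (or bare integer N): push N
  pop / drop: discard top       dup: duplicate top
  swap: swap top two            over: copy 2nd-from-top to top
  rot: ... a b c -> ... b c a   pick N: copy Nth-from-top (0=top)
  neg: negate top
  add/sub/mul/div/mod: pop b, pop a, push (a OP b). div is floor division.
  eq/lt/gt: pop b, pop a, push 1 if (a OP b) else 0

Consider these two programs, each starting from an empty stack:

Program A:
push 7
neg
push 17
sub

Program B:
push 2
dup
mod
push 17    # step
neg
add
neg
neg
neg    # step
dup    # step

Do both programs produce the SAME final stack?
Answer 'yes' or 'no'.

Answer: no

Derivation:
Program A trace:
  After 'push 7': [7]
  After 'neg': [-7]
  After 'push 17': [-7, 17]
  After 'sub': [-24]
Program A final stack: [-24]

Program B trace:
  After 'push 2': [2]
  After 'dup': [2, 2]
  After 'mod': [0]
  After 'push 17': [0, 17]
  After 'neg': [0, -17]
  After 'add': [-17]
  After 'neg': [17]
  After 'neg': [-17]
  After 'neg': [17]
  After 'dup': [17, 17]
Program B final stack: [17, 17]
Same: no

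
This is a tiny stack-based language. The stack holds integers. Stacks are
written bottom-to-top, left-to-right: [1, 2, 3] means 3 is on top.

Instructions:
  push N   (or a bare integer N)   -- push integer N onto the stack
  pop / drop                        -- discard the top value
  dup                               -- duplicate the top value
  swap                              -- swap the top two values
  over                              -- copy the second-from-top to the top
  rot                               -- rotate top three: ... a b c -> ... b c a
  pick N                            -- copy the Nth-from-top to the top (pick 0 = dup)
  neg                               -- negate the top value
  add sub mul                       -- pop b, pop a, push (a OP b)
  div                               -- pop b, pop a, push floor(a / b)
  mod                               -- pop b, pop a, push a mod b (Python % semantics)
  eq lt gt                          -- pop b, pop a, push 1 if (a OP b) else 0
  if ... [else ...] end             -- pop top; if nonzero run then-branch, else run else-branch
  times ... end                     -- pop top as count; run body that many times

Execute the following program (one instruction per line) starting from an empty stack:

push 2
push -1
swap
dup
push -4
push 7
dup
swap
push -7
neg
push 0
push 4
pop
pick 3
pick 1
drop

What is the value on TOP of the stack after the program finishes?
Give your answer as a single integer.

After 'push 2': [2]
After 'push -1': [2, -1]
After 'swap': [-1, 2]
After 'dup': [-1, 2, 2]
After 'push -4': [-1, 2, 2, -4]
After 'push 7': [-1, 2, 2, -4, 7]
After 'dup': [-1, 2, 2, -4, 7, 7]
After 'swap': [-1, 2, 2, -4, 7, 7]
After 'push -7': [-1, 2, 2, -4, 7, 7, -7]
After 'neg': [-1, 2, 2, -4, 7, 7, 7]
After 'push 0': [-1, 2, 2, -4, 7, 7, 7, 0]
After 'push 4': [-1, 2, 2, -4, 7, 7, 7, 0, 4]
After 'pop': [-1, 2, 2, -4, 7, 7, 7, 0]
After 'pick 3': [-1, 2, 2, -4, 7, 7, 7, 0, 7]
After 'pick 1': [-1, 2, 2, -4, 7, 7, 7, 0, 7, 0]
After 'drop': [-1, 2, 2, -4, 7, 7, 7, 0, 7]

Answer: 7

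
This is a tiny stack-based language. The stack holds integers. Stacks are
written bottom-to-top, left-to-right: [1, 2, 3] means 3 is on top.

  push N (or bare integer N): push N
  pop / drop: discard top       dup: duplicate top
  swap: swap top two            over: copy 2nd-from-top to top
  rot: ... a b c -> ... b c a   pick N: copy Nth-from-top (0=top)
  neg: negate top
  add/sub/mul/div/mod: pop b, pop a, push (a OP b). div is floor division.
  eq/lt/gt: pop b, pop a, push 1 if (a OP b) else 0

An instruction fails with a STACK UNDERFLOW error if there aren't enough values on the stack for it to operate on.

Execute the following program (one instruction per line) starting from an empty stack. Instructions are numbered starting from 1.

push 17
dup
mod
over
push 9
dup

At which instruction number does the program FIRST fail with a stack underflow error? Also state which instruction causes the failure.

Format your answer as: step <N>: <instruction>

Step 1 ('push 17'): stack = [17], depth = 1
Step 2 ('dup'): stack = [17, 17], depth = 2
Step 3 ('mod'): stack = [0], depth = 1
Step 4 ('over'): needs 2 value(s) but depth is 1 — STACK UNDERFLOW

Answer: step 4: over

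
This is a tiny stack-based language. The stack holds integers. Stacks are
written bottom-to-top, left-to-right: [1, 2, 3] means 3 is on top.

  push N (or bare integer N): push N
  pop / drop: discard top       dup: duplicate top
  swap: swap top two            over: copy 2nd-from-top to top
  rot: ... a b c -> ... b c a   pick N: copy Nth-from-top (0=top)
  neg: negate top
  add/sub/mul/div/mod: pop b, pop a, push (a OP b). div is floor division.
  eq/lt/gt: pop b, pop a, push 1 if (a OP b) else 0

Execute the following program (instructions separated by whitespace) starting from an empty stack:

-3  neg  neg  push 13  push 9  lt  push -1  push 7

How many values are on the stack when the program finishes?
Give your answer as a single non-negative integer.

Answer: 4

Derivation:
After 'push -3': stack = [-3] (depth 1)
After 'neg': stack = [3] (depth 1)
After 'neg': stack = [-3] (depth 1)
After 'push 13': stack = [-3, 13] (depth 2)
After 'push 9': stack = [-3, 13, 9] (depth 3)
After 'lt': stack = [-3, 0] (depth 2)
After 'push -1': stack = [-3, 0, -1] (depth 3)
After 'push 7': stack = [-3, 0, -1, 7] (depth 4)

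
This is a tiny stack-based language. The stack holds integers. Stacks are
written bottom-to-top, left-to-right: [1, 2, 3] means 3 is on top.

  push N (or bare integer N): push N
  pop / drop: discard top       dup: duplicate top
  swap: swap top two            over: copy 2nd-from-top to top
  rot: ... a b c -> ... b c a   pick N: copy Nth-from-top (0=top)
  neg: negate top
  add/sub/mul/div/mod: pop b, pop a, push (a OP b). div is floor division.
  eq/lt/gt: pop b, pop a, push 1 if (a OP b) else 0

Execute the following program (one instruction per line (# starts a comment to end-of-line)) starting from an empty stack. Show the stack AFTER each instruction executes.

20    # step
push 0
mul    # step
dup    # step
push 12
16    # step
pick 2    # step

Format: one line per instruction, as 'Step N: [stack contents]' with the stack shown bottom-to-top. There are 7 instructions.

Step 1: [20]
Step 2: [20, 0]
Step 3: [0]
Step 4: [0, 0]
Step 5: [0, 0, 12]
Step 6: [0, 0, 12, 16]
Step 7: [0, 0, 12, 16, 0]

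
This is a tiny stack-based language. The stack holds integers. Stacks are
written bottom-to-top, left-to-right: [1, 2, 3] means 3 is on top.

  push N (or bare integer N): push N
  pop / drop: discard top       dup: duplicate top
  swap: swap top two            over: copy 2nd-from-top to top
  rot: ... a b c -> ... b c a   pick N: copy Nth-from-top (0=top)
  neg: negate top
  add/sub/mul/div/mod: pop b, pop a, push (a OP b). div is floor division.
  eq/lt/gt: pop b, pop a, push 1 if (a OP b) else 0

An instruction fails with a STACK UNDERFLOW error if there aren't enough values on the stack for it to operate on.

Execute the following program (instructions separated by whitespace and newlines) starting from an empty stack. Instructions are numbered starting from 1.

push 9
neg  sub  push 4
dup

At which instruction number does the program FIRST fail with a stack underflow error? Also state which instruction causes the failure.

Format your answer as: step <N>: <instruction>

Answer: step 3: sub

Derivation:
Step 1 ('push 9'): stack = [9], depth = 1
Step 2 ('neg'): stack = [-9], depth = 1
Step 3 ('sub'): needs 2 value(s) but depth is 1 — STACK UNDERFLOW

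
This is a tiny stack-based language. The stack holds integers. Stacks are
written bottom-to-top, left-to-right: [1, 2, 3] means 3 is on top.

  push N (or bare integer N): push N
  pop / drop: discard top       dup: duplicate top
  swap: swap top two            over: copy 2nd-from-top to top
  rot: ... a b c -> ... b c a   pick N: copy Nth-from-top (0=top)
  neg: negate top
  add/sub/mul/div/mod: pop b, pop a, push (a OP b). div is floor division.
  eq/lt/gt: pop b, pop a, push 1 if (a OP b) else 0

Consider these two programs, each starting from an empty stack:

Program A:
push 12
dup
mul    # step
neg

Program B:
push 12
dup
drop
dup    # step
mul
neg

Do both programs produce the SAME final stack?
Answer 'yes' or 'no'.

Program A trace:
  After 'push 12': [12]
  After 'dup': [12, 12]
  After 'mul': [144]
  After 'neg': [-144]
Program A final stack: [-144]

Program B trace:
  After 'push 12': [12]
  After 'dup': [12, 12]
  After 'drop': [12]
  After 'dup': [12, 12]
  After 'mul': [144]
  After 'neg': [-144]
Program B final stack: [-144]
Same: yes

Answer: yes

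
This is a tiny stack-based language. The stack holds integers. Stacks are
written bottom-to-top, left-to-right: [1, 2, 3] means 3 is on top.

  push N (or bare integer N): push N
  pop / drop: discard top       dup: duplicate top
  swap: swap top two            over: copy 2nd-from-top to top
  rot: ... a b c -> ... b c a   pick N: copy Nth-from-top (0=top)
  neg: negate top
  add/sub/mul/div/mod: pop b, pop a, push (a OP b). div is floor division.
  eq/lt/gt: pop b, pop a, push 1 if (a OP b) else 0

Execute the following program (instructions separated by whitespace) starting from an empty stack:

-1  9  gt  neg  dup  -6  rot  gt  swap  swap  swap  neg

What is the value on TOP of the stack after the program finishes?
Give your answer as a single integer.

Answer: 0

Derivation:
After 'push -1': [-1]
After 'push 9': [-1, 9]
After 'gt': [0]
After 'neg': [0]
After 'dup': [0, 0]
After 'push -6': [0, 0, -6]
After 'rot': [0, -6, 0]
After 'gt': [0, 0]
After 'swap': [0, 0]
After 'swap': [0, 0]
After 'swap': [0, 0]
After 'neg': [0, 0]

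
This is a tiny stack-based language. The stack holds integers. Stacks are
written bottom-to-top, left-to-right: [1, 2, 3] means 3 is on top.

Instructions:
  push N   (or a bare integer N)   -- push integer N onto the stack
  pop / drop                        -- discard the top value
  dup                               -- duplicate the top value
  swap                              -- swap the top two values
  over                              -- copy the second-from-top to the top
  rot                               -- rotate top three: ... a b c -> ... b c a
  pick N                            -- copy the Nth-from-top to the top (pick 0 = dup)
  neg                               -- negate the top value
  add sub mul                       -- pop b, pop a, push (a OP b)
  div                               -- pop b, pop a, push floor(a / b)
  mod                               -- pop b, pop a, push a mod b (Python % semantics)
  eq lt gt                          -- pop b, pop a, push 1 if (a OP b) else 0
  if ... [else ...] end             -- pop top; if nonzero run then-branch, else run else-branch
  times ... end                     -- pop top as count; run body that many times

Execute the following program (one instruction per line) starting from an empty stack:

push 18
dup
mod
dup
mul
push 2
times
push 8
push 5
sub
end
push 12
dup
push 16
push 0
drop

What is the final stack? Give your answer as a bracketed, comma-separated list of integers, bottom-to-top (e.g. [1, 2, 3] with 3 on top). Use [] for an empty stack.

After 'push 18': [18]
After 'dup': [18, 18]
After 'mod': [0]
After 'dup': [0, 0]
After 'mul': [0]
After 'push 2': [0, 2]
After 'times': [0]
After 'push 8': [0, 8]
After 'push 5': [0, 8, 5]
After 'sub': [0, 3]
After 'push 8': [0, 3, 8]
After 'push 5': [0, 3, 8, 5]
After 'sub': [0, 3, 3]
After 'push 12': [0, 3, 3, 12]
After 'dup': [0, 3, 3, 12, 12]
After 'push 16': [0, 3, 3, 12, 12, 16]
After 'push 0': [0, 3, 3, 12, 12, 16, 0]
After 'drop': [0, 3, 3, 12, 12, 16]

Answer: [0, 3, 3, 12, 12, 16]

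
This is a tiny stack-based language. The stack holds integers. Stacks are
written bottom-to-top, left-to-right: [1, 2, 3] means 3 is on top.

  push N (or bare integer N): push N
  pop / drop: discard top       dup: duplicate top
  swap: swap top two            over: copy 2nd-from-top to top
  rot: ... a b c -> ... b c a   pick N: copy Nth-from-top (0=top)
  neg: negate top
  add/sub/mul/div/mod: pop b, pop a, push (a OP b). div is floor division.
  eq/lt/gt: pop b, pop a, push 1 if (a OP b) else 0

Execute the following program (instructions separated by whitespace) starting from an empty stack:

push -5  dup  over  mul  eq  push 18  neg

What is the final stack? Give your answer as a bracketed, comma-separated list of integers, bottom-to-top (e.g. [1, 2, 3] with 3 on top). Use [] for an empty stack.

Answer: [0, -18]

Derivation:
After 'push -5': [-5]
After 'dup': [-5, -5]
After 'over': [-5, -5, -5]
After 'mul': [-5, 25]
After 'eq': [0]
After 'push 18': [0, 18]
After 'neg': [0, -18]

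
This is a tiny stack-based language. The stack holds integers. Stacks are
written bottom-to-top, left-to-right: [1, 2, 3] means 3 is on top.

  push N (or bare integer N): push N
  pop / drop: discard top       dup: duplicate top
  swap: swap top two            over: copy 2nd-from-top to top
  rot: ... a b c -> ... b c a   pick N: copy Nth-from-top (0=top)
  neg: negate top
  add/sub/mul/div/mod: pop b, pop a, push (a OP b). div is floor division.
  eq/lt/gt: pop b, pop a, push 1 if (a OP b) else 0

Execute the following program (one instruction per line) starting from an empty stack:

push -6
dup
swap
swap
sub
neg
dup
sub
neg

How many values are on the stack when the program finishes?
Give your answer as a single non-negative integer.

After 'push -6': stack = [-6] (depth 1)
After 'dup': stack = [-6, -6] (depth 2)
After 'swap': stack = [-6, -6] (depth 2)
After 'swap': stack = [-6, -6] (depth 2)
After 'sub': stack = [0] (depth 1)
After 'neg': stack = [0] (depth 1)
After 'dup': stack = [0, 0] (depth 2)
After 'sub': stack = [0] (depth 1)
After 'neg': stack = [0] (depth 1)

Answer: 1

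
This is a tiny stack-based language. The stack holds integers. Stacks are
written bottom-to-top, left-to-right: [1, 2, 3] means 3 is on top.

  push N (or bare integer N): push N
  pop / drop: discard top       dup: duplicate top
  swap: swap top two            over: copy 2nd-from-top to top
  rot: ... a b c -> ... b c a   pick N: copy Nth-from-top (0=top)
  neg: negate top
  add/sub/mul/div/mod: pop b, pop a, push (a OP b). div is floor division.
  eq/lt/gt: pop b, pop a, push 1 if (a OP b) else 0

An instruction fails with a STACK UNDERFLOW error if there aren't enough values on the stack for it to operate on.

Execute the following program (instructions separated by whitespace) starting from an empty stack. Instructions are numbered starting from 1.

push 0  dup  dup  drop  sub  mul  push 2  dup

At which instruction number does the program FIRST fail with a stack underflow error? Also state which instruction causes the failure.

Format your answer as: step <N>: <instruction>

Step 1 ('push 0'): stack = [0], depth = 1
Step 2 ('dup'): stack = [0, 0], depth = 2
Step 3 ('dup'): stack = [0, 0, 0], depth = 3
Step 4 ('drop'): stack = [0, 0], depth = 2
Step 5 ('sub'): stack = [0], depth = 1
Step 6 ('mul'): needs 2 value(s) but depth is 1 — STACK UNDERFLOW

Answer: step 6: mul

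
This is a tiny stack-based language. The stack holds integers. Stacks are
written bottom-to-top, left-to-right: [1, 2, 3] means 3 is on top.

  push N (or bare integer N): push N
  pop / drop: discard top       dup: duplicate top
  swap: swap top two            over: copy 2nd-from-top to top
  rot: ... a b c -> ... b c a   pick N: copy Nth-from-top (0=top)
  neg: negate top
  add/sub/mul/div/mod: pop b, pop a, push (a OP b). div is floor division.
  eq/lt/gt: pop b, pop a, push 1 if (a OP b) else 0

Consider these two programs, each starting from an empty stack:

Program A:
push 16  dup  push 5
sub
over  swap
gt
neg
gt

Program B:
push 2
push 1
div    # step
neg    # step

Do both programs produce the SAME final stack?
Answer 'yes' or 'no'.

Answer: no

Derivation:
Program A trace:
  After 'push 16': [16]
  After 'dup': [16, 16]
  After 'push 5': [16, 16, 5]
  After 'sub': [16, 11]
  After 'over': [16, 11, 16]
  After 'swap': [16, 16, 11]
  After 'gt': [16, 1]
  After 'neg': [16, -1]
  After 'gt': [1]
Program A final stack: [1]

Program B trace:
  After 'push 2': [2]
  After 'push 1': [2, 1]
  After 'div': [2]
  After 'neg': [-2]
Program B final stack: [-2]
Same: no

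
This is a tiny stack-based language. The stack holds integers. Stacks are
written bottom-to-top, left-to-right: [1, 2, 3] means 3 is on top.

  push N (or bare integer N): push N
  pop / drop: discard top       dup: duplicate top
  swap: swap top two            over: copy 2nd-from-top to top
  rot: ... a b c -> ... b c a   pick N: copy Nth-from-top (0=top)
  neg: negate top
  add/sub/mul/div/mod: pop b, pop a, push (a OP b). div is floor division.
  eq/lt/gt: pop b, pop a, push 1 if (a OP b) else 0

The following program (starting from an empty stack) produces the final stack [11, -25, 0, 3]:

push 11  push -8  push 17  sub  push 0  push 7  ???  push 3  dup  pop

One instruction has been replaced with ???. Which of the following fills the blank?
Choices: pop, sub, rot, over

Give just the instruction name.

Answer: pop

Derivation:
Stack before ???: [11, -25, 0, 7]
Stack after ???:  [11, -25, 0]
Checking each choice:
  pop: MATCH
  sub: produces [11, -25, -7, 3]
  rot: produces [11, 0, 7, -25, 3]
  over: produces [11, -25, 0, 7, 0, 3]


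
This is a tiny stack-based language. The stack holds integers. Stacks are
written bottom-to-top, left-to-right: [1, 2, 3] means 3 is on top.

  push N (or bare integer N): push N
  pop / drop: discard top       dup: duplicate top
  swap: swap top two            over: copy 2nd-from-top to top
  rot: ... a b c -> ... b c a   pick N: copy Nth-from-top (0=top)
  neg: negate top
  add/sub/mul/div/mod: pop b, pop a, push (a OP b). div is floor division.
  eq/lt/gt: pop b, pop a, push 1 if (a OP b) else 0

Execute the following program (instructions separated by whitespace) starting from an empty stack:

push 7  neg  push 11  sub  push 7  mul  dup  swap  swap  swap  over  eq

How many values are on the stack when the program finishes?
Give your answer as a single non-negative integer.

Answer: 2

Derivation:
After 'push 7': stack = [7] (depth 1)
After 'neg': stack = [-7] (depth 1)
After 'push 11': stack = [-7, 11] (depth 2)
After 'sub': stack = [-18] (depth 1)
After 'push 7': stack = [-18, 7] (depth 2)
After 'mul': stack = [-126] (depth 1)
After 'dup': stack = [-126, -126] (depth 2)
After 'swap': stack = [-126, -126] (depth 2)
After 'swap': stack = [-126, -126] (depth 2)
After 'swap': stack = [-126, -126] (depth 2)
After 'over': stack = [-126, -126, -126] (depth 3)
After 'eq': stack = [-126, 1] (depth 2)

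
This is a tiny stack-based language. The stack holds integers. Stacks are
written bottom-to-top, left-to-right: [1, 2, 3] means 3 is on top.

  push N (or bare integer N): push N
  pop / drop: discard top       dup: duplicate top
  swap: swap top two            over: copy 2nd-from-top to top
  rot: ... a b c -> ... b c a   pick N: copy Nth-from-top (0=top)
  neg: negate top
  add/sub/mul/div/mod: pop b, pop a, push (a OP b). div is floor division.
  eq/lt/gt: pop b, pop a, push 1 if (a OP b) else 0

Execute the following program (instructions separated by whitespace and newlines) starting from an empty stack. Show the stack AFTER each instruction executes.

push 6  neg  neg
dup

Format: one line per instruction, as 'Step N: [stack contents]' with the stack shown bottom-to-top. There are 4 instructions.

Step 1: [6]
Step 2: [-6]
Step 3: [6]
Step 4: [6, 6]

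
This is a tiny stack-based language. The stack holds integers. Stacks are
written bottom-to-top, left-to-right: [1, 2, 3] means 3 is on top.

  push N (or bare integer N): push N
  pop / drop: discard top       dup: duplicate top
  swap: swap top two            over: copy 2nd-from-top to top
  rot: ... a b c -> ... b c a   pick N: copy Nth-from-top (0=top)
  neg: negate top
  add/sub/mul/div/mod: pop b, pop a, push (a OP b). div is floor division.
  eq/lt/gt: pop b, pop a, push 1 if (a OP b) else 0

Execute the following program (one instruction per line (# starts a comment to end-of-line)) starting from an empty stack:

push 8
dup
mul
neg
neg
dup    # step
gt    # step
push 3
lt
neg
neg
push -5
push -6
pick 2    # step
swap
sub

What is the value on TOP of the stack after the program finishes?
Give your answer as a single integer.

After 'push 8': [8]
After 'dup': [8, 8]
After 'mul': [64]
After 'neg': [-64]
After 'neg': [64]
After 'dup': [64, 64]
After 'gt': [0]
After 'push 3': [0, 3]
After 'lt': [1]
After 'neg': [-1]
After 'neg': [1]
After 'push -5': [1, -5]
After 'push -6': [1, -5, -6]
After 'pick 2': [1, -5, -6, 1]
After 'swap': [1, -5, 1, -6]
After 'sub': [1, -5, 7]

Answer: 7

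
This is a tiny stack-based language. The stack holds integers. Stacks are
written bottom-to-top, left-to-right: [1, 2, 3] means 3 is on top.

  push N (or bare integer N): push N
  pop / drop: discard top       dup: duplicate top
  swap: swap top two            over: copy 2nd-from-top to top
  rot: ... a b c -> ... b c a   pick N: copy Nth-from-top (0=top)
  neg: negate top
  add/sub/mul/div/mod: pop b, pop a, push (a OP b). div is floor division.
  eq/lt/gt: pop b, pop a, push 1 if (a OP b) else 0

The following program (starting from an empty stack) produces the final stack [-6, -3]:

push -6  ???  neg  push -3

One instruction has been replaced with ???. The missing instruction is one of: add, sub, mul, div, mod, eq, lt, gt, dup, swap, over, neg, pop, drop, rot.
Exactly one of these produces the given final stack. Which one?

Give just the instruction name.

Stack before ???: [-6]
Stack after ???:  [6]
The instruction that transforms [-6] -> [6] is: neg

Answer: neg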